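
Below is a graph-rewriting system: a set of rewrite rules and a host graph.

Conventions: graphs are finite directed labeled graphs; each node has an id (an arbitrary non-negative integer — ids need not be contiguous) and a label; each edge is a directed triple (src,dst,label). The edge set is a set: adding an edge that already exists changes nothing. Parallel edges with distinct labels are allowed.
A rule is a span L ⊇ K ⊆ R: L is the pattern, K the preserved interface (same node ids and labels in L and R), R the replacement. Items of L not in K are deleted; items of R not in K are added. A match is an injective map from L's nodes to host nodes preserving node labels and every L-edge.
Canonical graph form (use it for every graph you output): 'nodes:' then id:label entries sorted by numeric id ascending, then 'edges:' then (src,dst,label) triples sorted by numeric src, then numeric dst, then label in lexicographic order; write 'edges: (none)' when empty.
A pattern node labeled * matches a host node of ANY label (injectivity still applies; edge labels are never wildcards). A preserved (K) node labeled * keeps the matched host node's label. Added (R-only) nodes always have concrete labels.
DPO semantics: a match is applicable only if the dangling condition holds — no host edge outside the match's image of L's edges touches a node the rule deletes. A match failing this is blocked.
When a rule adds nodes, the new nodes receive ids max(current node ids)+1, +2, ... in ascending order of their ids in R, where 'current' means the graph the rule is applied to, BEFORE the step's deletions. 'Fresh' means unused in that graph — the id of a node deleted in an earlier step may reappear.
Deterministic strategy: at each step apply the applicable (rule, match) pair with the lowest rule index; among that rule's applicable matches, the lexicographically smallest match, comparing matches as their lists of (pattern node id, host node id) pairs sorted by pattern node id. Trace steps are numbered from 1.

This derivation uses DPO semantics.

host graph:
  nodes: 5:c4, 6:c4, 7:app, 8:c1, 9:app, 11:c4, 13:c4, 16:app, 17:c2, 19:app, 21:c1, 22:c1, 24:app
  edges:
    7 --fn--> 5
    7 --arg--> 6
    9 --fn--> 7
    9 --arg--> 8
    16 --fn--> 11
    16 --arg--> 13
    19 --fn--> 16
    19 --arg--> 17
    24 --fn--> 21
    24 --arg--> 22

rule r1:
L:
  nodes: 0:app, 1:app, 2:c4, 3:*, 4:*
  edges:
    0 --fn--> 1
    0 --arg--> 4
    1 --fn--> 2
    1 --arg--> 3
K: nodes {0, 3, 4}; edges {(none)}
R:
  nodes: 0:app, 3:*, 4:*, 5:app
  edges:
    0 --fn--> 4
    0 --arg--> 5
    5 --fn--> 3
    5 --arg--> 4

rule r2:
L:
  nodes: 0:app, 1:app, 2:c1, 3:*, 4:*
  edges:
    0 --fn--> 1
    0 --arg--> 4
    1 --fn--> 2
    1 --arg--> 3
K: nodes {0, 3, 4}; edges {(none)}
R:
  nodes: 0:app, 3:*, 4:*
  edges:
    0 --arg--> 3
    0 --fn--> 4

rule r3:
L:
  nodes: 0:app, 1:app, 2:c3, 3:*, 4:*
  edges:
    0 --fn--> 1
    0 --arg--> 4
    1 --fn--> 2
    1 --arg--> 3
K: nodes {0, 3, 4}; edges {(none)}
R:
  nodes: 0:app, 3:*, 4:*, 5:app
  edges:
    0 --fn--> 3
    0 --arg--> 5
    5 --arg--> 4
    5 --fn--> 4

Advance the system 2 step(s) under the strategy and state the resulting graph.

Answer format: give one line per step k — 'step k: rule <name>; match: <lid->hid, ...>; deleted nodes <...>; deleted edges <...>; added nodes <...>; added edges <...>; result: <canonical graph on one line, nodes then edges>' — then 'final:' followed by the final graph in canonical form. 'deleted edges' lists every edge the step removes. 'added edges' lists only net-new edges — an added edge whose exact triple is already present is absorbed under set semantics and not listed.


step 1: rule r1; match: 0->9, 1->7, 2->5, 3->6, 4->8; deleted nodes 5, 7; deleted edges (7,5,fn); (7,6,arg); (9,7,fn); (9,8,arg); added nodes 25; added edges (9,8,fn); (9,25,arg); (25,6,fn); (25,8,arg); result: nodes: 6:c4, 8:c1, 9:app, 11:c4, 13:c4, 16:app, 17:c2, 19:app, 21:c1, 22:c1, 24:app, 25:app edges: (9,8,fn); (9,25,arg); (16,11,fn); (16,13,arg); (19,16,fn); (19,17,arg); (24,21,fn); (24,22,arg); (25,6,fn); (25,8,arg)
step 2: rule r1; match: 0->19, 1->16, 2->11, 3->13, 4->17; deleted nodes 11, 16; deleted edges (16,11,fn); (16,13,arg); (19,16,fn); (19,17,arg); added nodes 26; added edges (19,17,fn); (19,26,arg); (26,13,fn); (26,17,arg); result: nodes: 6:c4, 8:c1, 9:app, 13:c4, 17:c2, 19:app, 21:c1, 22:c1, 24:app, 25:app, 26:app edges: (9,8,fn); (9,25,arg); (19,17,fn); (19,26,arg); (24,21,fn); (24,22,arg); (25,6,fn); (25,8,arg); (26,13,fn); (26,17,arg)
final:
nodes: 6:c4, 8:c1, 9:app, 13:c4, 17:c2, 19:app, 21:c1, 22:c1, 24:app, 25:app, 26:app
edges: (9,8,fn); (9,25,arg); (19,17,fn); (19,26,arg); (24,21,fn); (24,22,arg); (25,6,fn); (25,8,arg); (26,13,fn); (26,17,arg)


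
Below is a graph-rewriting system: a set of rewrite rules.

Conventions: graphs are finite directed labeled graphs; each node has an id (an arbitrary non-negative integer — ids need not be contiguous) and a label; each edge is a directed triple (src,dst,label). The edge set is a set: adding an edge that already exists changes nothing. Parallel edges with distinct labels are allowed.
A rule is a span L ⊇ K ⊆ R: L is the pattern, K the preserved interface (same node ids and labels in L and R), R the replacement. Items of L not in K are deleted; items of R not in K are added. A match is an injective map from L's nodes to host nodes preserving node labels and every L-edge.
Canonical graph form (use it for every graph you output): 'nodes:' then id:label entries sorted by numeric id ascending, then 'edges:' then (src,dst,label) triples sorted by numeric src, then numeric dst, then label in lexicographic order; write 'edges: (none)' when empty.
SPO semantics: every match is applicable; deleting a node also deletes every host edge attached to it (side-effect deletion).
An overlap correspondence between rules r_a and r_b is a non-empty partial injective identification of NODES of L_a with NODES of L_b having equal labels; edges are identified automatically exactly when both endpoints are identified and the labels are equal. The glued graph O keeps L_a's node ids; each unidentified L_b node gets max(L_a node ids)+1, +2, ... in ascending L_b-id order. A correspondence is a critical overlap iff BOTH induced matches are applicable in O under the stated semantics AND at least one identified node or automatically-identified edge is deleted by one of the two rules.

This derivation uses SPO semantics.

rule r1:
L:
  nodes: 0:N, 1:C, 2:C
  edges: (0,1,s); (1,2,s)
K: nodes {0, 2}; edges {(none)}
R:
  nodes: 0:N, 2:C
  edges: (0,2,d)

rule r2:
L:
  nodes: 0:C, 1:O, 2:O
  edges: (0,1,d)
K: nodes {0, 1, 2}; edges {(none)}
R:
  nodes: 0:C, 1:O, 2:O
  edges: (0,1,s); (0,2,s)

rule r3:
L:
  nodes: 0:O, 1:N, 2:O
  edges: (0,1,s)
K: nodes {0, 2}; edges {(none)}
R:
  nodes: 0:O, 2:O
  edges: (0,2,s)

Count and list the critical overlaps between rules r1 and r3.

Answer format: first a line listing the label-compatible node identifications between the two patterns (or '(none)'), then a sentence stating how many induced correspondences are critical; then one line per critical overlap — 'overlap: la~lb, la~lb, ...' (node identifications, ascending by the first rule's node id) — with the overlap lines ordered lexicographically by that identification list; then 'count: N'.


label-compatible node identifications between L(r1) and L(r3): 0~1
1 of the induced correspondences is a critical overlap of r1 and r3.
overlap: 0~1
count: 1


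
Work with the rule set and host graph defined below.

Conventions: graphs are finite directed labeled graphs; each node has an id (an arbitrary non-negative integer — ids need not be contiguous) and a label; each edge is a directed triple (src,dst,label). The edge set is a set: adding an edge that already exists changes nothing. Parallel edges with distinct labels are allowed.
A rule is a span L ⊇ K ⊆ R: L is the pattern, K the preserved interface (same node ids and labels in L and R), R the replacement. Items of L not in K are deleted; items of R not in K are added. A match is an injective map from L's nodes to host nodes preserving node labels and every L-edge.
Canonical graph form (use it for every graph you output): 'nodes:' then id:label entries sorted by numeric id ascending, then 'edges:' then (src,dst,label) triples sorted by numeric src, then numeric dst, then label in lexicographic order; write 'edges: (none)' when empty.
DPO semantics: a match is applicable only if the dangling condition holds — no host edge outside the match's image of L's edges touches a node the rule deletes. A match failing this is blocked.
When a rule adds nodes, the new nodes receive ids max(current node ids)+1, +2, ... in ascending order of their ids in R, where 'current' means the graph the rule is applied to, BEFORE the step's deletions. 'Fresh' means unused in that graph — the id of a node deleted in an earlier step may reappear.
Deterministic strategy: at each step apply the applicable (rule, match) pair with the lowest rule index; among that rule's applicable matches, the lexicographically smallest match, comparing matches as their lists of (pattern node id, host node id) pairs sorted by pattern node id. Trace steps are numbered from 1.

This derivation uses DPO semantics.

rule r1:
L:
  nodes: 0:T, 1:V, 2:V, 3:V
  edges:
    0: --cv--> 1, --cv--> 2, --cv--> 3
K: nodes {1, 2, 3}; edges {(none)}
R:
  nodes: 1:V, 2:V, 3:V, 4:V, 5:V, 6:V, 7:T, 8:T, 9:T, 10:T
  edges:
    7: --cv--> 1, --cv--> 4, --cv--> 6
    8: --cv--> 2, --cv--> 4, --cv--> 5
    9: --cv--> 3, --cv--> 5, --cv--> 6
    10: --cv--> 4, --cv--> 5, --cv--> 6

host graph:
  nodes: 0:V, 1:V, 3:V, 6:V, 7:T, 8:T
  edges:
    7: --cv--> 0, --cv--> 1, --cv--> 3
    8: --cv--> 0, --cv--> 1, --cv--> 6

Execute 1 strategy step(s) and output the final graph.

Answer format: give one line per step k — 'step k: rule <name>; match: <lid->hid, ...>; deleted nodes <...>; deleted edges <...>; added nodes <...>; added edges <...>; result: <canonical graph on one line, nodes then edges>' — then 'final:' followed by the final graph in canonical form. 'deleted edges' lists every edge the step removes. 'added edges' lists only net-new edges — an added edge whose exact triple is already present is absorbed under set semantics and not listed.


step 1: rule r1; match: 0->7, 1->0, 2->1, 3->3; deleted nodes 7; deleted edges (7,0,cv); (7,1,cv); (7,3,cv); added nodes 9, 10, 11, 12, 13, 14, 15; added edges (12,0,cv); (12,9,cv); (12,11,cv); (13,1,cv); (13,9,cv); (13,10,cv); (14,3,cv); (14,10,cv); (14,11,cv); (15,9,cv); (15,10,cv); (15,11,cv); result: nodes: 0:V, 1:V, 3:V, 6:V, 8:T, 9:V, 10:V, 11:V, 12:T, 13:T, 14:T, 15:T edges: (8,0,cv); (8,1,cv); (8,6,cv); (12,0,cv); (12,9,cv); (12,11,cv); (13,1,cv); (13,9,cv); (13,10,cv); (14,3,cv); (14,10,cv); (14,11,cv); (15,9,cv); (15,10,cv); (15,11,cv)
final:
nodes: 0:V, 1:V, 3:V, 6:V, 8:T, 9:V, 10:V, 11:V, 12:T, 13:T, 14:T, 15:T
edges: (8,0,cv); (8,1,cv); (8,6,cv); (12,0,cv); (12,9,cv); (12,11,cv); (13,1,cv); (13,9,cv); (13,10,cv); (14,3,cv); (14,10,cv); (14,11,cv); (15,9,cv); (15,10,cv); (15,11,cv)


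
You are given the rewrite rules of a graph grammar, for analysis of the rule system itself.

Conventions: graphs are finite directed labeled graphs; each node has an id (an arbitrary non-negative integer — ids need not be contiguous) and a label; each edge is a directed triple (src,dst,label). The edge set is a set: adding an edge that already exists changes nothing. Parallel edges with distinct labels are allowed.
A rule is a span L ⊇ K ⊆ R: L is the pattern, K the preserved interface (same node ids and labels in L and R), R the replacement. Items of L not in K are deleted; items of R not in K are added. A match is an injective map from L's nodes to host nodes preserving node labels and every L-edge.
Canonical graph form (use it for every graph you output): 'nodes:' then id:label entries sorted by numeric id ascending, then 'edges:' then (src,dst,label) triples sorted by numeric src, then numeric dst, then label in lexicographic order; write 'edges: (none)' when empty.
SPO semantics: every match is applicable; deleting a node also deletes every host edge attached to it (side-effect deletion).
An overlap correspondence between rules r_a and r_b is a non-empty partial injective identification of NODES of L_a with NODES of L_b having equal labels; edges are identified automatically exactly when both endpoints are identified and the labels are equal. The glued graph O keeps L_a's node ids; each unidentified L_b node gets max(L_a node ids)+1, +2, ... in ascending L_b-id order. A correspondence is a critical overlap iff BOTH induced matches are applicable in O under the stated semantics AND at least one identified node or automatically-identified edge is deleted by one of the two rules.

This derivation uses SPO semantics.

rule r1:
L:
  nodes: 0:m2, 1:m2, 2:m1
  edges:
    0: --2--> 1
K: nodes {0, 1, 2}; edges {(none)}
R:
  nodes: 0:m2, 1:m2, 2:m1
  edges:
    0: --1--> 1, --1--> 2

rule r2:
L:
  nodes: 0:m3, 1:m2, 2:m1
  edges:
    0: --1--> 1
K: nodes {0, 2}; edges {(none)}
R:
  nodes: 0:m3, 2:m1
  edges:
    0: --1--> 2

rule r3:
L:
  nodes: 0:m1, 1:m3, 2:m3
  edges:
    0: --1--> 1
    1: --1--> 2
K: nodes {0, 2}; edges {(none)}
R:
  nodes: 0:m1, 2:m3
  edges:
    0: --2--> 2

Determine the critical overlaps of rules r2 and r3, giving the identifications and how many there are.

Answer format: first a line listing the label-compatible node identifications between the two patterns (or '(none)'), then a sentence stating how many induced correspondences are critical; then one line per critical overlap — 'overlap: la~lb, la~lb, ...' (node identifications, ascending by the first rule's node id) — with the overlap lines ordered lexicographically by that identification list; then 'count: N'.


label-compatible node identifications between L(r2) and L(r3): 0~1, 0~2, 2~0
2 of the induced correspondences are critical overlaps of r2 and r3.
overlap: 0~1
overlap: 0~1, 2~0
count: 2


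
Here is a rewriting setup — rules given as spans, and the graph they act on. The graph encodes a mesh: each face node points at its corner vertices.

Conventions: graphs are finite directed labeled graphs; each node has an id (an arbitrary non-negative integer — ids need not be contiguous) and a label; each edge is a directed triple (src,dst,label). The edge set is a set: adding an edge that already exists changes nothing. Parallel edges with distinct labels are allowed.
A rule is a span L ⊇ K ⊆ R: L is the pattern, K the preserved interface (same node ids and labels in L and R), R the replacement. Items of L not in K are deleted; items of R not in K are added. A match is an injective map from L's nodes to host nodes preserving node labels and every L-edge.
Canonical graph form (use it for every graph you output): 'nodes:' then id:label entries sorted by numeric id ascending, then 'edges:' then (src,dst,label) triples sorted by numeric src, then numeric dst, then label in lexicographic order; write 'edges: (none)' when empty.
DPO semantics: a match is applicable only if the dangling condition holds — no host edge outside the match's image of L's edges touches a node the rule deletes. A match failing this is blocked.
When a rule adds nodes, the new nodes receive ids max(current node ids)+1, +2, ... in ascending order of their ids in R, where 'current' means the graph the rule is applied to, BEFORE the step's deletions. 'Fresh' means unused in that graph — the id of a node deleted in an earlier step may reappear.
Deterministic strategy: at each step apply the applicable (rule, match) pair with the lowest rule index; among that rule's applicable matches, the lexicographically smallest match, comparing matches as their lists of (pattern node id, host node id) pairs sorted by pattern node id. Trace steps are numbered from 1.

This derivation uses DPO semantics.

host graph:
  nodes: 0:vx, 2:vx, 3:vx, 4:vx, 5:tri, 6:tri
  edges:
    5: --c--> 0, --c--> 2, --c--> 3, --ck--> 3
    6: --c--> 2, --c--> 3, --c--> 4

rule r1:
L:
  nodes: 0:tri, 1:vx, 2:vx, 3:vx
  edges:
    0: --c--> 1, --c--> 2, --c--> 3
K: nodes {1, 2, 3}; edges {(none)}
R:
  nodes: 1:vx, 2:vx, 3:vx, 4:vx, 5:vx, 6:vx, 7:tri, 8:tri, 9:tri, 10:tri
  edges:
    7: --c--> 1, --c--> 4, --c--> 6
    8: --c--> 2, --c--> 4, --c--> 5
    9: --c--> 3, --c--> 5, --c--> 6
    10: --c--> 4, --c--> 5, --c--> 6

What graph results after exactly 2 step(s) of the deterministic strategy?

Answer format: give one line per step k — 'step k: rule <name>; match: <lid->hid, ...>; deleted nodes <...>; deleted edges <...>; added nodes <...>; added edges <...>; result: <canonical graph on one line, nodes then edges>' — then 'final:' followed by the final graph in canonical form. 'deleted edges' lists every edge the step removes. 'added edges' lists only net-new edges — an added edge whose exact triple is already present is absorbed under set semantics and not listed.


step 1: rule r1; match: 0->6, 1->2, 2->3, 3->4; deleted nodes 6; deleted edges (6,2,c); (6,3,c); (6,4,c); added nodes 7, 8, 9, 10, 11, 12, 13; added edges (10,2,c); (10,7,c); (10,9,c); (11,3,c); (11,7,c); (11,8,c); (12,4,c); (12,8,c); (12,9,c); (13,7,c); (13,8,c); (13,9,c); result: nodes: 0:vx, 2:vx, 3:vx, 4:vx, 5:tri, 7:vx, 8:vx, 9:vx, 10:tri, 11:tri, 12:tri, 13:tri edges: (5,0,c); (5,2,c); (5,3,c); (5,3,ck); (10,2,c); (10,7,c); (10,9,c); (11,3,c); (11,7,c); (11,8,c); (12,4,c); (12,8,c); (12,9,c); (13,7,c); (13,8,c); (13,9,c)
step 2: rule r1; match: 0->10, 1->2, 2->7, 3->9; deleted nodes 10; deleted edges (10,2,c); (10,7,c); (10,9,c); added nodes 14, 15, 16, 17, 18, 19, 20; added edges (17,2,c); (17,14,c); (17,16,c); (18,7,c); (18,14,c); (18,15,c); (19,9,c); (19,15,c); (19,16,c); (20,14,c); (20,15,c); (20,16,c); result: nodes: 0:vx, 2:vx, 3:vx, 4:vx, 5:tri, 7:vx, 8:vx, 9:vx, 11:tri, 12:tri, 13:tri, 14:vx, 15:vx, 16:vx, 17:tri, 18:tri, 19:tri, 20:tri edges: (5,0,c); (5,2,c); (5,3,c); (5,3,ck); (11,3,c); (11,7,c); (11,8,c); (12,4,c); (12,8,c); (12,9,c); (13,7,c); (13,8,c); (13,9,c); (17,2,c); (17,14,c); (17,16,c); (18,7,c); (18,14,c); (18,15,c); (19,9,c); (19,15,c); (19,16,c); (20,14,c); (20,15,c); (20,16,c)
final:
nodes: 0:vx, 2:vx, 3:vx, 4:vx, 5:tri, 7:vx, 8:vx, 9:vx, 11:tri, 12:tri, 13:tri, 14:vx, 15:vx, 16:vx, 17:tri, 18:tri, 19:tri, 20:tri
edges: (5,0,c); (5,2,c); (5,3,c); (5,3,ck); (11,3,c); (11,7,c); (11,8,c); (12,4,c); (12,8,c); (12,9,c); (13,7,c); (13,8,c); (13,9,c); (17,2,c); (17,14,c); (17,16,c); (18,7,c); (18,14,c); (18,15,c); (19,9,c); (19,15,c); (19,16,c); (20,14,c); (20,15,c); (20,16,c)


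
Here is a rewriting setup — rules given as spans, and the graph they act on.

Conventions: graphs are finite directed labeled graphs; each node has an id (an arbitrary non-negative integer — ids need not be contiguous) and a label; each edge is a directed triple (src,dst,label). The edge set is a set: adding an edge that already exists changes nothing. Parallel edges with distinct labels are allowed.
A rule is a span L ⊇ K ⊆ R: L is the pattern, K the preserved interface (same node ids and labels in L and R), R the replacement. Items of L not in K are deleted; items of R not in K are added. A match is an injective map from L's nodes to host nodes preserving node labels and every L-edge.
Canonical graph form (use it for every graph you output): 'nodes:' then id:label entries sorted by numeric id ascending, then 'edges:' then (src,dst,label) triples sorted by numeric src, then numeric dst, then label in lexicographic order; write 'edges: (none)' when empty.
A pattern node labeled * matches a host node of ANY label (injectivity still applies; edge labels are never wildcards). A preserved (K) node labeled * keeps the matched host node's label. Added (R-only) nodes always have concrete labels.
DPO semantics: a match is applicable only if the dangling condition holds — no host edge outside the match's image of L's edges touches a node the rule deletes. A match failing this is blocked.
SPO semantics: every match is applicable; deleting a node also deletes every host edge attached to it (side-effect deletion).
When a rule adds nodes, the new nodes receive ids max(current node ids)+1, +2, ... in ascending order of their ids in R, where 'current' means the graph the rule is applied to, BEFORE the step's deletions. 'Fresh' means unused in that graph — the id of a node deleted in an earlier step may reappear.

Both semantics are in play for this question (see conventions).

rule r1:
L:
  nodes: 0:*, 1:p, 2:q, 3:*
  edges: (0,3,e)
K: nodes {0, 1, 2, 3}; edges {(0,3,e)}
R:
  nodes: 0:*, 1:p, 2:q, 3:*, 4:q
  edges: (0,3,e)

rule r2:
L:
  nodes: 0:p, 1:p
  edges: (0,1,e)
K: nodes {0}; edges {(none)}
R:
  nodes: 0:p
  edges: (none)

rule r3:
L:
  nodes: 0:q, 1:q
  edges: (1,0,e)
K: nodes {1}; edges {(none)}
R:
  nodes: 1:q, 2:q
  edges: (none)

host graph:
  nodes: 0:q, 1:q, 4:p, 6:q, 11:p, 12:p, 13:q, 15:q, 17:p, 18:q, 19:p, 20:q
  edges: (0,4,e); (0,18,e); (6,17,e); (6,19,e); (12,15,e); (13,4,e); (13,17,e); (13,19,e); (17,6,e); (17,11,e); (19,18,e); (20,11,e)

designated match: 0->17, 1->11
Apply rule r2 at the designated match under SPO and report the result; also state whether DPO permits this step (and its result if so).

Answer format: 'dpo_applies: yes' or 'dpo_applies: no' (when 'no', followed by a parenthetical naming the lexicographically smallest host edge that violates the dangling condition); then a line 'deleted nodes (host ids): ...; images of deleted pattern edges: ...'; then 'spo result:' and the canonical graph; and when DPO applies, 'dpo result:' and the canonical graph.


dpo_applies: no
(the rule deletes node 11, which keeps host edge (20,11,e) outside the match image — the dangling condition fails, DPO blocks; SPO proceeds and side-deletes such edges)
deleted nodes (host ids): 11; images of deleted pattern edges: (17,11,e)
spo result:
nodes: 0:q, 1:q, 4:p, 6:q, 12:p, 13:q, 15:q, 17:p, 18:q, 19:p, 20:q
edges: (0,4,e); (0,18,e); (6,17,e); (6,19,e); (12,15,e); (13,4,e); (13,17,e); (13,19,e); (17,6,e); (19,18,e)


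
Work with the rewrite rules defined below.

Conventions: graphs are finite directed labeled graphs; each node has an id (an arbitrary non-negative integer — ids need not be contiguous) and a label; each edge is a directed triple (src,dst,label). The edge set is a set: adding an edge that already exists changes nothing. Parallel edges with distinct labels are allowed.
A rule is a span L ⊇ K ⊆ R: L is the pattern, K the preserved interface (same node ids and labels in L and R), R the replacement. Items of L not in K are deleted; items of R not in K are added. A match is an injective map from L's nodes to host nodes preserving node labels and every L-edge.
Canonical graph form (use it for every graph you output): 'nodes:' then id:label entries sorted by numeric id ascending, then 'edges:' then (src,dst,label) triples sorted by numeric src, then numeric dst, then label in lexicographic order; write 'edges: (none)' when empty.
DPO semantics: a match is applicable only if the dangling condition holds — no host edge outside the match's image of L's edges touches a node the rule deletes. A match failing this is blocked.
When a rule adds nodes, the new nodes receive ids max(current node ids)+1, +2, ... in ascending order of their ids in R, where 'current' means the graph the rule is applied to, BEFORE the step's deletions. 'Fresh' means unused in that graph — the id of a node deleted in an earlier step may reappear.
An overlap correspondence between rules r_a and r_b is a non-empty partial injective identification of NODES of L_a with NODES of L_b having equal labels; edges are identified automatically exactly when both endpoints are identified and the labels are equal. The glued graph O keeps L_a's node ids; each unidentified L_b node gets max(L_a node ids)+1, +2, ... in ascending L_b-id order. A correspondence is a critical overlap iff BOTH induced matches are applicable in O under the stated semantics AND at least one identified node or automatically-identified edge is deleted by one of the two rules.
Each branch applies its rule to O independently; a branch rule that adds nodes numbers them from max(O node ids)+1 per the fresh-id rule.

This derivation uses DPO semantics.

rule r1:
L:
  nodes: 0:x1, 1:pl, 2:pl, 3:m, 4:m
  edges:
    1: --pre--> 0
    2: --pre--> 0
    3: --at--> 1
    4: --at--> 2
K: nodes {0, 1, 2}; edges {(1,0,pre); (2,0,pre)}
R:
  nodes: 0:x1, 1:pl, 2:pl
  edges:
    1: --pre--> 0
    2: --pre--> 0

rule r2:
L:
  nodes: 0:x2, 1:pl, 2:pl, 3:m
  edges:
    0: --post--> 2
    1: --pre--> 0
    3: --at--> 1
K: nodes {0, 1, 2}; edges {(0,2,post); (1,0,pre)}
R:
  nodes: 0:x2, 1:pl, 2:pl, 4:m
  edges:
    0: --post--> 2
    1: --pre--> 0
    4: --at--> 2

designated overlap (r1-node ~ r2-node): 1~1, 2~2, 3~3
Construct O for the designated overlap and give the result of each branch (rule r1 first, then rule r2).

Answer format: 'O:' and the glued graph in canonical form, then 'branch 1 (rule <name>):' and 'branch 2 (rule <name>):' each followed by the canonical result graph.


O:
nodes: 0:x1, 1:pl, 2:pl, 3:m, 4:m, 5:x2
edges: (1,0,pre); (1,5,pre); (2,0,pre); (3,1,at); (4,2,at); (5,2,post)
branch 1 (rule r1):
nodes: 0:x1, 1:pl, 2:pl, 5:x2
edges: (1,0,pre); (1,5,pre); (2,0,pre); (5,2,post)
branch 2 (rule r2):
nodes: 0:x1, 1:pl, 2:pl, 4:m, 5:x2, 6:m
edges: (1,0,pre); (1,5,pre); (2,0,pre); (4,2,at); (5,2,post); (6,2,at)


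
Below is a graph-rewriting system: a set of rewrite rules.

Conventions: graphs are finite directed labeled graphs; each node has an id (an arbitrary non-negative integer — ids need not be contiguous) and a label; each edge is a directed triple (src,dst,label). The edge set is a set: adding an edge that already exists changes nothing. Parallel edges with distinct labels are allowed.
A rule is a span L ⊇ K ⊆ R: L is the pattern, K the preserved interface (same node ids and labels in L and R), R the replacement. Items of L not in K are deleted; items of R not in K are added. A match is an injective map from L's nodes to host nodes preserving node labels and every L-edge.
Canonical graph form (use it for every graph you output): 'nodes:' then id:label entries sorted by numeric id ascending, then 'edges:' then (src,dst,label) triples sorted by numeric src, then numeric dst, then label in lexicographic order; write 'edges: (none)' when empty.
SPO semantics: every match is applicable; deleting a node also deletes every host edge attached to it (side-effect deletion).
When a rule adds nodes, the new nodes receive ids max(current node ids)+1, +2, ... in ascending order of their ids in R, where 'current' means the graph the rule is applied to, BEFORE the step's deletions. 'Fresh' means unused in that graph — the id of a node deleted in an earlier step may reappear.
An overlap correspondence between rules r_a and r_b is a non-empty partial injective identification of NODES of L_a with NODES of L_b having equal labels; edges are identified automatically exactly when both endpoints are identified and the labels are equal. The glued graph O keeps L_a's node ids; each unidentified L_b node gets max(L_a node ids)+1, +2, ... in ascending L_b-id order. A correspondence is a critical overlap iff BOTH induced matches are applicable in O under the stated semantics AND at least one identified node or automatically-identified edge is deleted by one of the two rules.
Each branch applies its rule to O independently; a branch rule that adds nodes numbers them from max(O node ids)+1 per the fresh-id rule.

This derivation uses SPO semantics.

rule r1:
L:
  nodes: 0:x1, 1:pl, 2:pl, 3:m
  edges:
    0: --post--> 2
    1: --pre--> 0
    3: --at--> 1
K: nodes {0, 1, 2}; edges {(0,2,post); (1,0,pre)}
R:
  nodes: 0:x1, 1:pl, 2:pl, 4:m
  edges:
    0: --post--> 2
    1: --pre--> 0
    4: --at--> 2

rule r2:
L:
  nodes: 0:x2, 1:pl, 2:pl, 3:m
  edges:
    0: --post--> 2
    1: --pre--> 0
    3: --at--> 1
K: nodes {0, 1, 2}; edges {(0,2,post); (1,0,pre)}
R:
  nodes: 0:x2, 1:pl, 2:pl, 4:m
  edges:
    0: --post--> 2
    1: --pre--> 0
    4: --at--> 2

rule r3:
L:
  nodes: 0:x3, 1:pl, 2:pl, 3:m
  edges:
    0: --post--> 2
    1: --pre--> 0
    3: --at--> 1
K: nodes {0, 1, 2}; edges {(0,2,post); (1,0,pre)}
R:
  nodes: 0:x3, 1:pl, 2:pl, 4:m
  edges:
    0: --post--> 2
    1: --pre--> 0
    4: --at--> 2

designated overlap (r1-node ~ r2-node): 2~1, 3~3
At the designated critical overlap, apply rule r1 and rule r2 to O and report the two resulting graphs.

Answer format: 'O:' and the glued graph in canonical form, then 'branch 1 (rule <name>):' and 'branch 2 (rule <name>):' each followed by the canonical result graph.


O:
nodes: 0:x1, 1:pl, 2:pl, 3:m, 4:x2, 5:pl
edges: (0,2,post); (1,0,pre); (2,4,pre); (3,1,at); (3,2,at); (4,5,post)
branch 1 (rule r1):
nodes: 0:x1, 1:pl, 2:pl, 4:x2, 5:pl, 6:m
edges: (0,2,post); (1,0,pre); (2,4,pre); (4,5,post); (6,2,at)
branch 2 (rule r2):
nodes: 0:x1, 1:pl, 2:pl, 4:x2, 5:pl, 6:m
edges: (0,2,post); (1,0,pre); (2,4,pre); (4,5,post); (6,5,at)


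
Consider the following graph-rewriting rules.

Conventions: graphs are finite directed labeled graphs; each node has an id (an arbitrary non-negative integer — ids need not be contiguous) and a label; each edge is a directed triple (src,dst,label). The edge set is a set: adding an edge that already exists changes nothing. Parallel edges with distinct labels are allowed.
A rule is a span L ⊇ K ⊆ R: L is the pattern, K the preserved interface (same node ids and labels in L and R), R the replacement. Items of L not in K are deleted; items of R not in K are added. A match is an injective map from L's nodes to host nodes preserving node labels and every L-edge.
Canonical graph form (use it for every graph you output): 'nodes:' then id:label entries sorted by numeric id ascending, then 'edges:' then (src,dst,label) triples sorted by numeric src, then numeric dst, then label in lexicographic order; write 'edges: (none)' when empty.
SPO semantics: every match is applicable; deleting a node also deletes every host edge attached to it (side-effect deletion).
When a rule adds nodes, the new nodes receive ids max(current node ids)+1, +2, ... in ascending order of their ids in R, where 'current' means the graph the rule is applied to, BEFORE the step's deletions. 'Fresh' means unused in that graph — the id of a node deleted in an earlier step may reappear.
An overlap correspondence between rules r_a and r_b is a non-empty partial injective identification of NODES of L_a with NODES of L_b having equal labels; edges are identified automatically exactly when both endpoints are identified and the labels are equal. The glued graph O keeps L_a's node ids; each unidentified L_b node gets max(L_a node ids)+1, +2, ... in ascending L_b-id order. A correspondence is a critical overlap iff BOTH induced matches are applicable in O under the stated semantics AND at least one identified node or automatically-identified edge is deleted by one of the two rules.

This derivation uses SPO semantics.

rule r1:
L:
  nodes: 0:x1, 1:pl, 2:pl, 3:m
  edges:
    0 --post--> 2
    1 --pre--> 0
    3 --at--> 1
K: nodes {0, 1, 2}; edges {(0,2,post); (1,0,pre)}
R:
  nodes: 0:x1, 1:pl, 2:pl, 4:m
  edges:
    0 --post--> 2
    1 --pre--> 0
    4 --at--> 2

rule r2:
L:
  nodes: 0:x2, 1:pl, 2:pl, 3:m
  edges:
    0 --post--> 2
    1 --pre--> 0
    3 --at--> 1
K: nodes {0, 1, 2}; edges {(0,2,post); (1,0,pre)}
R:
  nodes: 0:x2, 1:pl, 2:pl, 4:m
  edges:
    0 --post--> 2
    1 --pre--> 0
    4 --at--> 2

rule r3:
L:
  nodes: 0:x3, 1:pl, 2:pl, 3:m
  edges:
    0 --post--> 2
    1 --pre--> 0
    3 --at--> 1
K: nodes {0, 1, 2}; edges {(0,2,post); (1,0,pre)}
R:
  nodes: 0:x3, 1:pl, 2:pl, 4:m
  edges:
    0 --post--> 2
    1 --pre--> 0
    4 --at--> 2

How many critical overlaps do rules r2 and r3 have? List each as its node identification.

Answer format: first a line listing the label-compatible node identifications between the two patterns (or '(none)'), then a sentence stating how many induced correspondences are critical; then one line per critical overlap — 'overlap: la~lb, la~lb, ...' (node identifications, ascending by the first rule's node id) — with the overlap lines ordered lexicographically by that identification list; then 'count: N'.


label-compatible node identifications between L(r2) and L(r3): 1~1, 1~2, 2~1, 2~2, 3~3
7 of the induced correspondences are critical overlaps of r2 and r3.
overlap: 1~1, 2~2, 3~3
overlap: 1~1, 3~3
overlap: 1~2, 2~1, 3~3
overlap: 1~2, 3~3
overlap: 2~1, 3~3
overlap: 2~2, 3~3
overlap: 3~3
count: 7


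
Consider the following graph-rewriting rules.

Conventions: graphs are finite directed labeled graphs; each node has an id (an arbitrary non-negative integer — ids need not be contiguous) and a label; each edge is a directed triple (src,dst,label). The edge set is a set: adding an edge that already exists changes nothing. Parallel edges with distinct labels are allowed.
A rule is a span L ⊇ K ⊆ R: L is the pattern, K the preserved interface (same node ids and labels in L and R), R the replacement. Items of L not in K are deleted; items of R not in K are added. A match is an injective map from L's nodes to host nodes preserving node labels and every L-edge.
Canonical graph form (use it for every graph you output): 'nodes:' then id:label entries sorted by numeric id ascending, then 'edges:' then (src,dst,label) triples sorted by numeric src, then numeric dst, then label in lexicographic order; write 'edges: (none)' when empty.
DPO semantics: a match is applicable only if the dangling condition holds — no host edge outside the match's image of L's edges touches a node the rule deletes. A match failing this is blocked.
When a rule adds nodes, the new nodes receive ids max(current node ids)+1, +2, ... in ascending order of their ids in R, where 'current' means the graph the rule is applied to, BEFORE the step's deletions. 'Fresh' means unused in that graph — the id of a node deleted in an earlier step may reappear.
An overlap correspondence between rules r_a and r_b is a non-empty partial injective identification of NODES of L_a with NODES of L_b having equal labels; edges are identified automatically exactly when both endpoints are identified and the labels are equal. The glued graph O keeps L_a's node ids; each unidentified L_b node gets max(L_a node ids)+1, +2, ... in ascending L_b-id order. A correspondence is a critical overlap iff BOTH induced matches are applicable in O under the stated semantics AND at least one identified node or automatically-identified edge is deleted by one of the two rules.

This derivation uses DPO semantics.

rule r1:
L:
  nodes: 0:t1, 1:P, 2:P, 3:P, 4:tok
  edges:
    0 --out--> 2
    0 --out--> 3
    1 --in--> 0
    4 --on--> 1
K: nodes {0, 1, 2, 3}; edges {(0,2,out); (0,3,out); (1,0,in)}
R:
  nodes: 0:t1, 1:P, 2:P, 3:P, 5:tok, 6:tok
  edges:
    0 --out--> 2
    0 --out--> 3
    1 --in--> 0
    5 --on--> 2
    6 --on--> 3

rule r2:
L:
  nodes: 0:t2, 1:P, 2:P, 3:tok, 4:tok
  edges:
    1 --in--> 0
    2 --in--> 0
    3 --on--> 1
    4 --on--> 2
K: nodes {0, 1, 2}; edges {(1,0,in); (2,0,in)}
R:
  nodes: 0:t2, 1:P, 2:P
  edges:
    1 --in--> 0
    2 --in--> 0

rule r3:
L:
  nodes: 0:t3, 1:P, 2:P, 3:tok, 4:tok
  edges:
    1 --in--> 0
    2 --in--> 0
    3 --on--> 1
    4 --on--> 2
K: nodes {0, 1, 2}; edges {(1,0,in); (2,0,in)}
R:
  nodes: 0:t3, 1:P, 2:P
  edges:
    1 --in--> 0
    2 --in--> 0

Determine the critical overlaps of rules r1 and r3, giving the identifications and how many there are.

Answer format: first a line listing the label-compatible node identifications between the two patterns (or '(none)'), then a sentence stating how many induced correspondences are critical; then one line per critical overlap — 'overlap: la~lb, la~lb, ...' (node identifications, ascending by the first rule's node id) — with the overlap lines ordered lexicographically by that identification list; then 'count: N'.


label-compatible node identifications between L(r1) and L(r3): 1~1, 1~2, 2~1, 2~2, 3~1, 3~2, 4~3, 4~4
6 of the induced correspondences are critical overlaps of r1 and r3.
overlap: 1~1, 2~2, 4~3
overlap: 1~1, 3~2, 4~3
overlap: 1~1, 4~3
overlap: 1~2, 2~1, 4~4
overlap: 1~2, 3~1, 4~4
overlap: 1~2, 4~4
count: 6


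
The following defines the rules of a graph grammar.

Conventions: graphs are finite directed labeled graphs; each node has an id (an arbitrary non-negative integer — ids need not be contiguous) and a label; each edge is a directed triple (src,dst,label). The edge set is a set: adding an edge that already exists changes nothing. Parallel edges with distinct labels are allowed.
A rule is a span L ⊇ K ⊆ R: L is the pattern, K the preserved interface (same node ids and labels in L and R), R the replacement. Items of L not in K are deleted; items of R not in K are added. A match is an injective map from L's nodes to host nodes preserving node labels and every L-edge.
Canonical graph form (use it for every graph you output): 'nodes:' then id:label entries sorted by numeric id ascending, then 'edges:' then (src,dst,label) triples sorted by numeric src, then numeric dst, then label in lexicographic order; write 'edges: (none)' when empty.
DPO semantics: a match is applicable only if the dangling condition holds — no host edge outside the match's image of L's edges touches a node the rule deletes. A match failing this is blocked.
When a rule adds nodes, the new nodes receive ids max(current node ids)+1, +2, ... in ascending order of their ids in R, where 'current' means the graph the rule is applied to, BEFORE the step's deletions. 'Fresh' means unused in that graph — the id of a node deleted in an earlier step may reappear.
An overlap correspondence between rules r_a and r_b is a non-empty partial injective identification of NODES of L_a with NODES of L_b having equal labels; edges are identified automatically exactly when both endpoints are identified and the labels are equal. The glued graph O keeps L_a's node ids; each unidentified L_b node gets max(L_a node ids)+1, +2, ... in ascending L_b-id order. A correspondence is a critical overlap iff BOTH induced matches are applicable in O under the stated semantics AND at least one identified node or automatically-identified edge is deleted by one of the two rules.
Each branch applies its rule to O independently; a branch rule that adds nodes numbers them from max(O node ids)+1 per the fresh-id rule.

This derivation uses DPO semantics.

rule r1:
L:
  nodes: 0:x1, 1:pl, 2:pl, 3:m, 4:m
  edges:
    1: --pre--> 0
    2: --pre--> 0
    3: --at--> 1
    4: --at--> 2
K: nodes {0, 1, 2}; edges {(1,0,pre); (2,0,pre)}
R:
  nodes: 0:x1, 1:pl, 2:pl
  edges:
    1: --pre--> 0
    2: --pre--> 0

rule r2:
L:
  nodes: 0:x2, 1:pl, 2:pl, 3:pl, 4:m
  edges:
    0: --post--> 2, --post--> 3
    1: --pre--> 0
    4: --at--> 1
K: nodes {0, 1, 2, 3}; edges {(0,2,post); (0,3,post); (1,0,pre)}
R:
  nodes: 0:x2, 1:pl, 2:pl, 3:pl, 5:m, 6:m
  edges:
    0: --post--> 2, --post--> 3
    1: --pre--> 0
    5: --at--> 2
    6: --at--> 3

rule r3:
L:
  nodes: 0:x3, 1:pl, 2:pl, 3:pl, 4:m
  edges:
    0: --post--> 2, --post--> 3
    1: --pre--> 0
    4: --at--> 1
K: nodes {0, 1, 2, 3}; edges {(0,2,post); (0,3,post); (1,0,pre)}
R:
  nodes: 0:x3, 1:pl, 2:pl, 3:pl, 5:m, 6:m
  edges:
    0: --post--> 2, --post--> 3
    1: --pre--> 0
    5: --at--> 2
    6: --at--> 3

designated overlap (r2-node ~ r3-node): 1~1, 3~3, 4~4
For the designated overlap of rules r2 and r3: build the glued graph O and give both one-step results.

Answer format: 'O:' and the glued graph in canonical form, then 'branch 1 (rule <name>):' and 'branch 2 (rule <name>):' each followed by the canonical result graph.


O:
nodes: 0:x2, 1:pl, 2:pl, 3:pl, 4:m, 5:x3, 6:pl
edges: (0,2,post); (0,3,post); (1,0,pre); (1,5,pre); (4,1,at); (5,3,post); (5,6,post)
branch 1 (rule r2):
nodes: 0:x2, 1:pl, 2:pl, 3:pl, 5:x3, 6:pl, 7:m, 8:m
edges: (0,2,post); (0,3,post); (1,0,pre); (1,5,pre); (5,3,post); (5,6,post); (7,2,at); (8,3,at)
branch 2 (rule r3):
nodes: 0:x2, 1:pl, 2:pl, 3:pl, 5:x3, 6:pl, 7:m, 8:m
edges: (0,2,post); (0,3,post); (1,0,pre); (1,5,pre); (5,3,post); (5,6,post); (7,6,at); (8,3,at)


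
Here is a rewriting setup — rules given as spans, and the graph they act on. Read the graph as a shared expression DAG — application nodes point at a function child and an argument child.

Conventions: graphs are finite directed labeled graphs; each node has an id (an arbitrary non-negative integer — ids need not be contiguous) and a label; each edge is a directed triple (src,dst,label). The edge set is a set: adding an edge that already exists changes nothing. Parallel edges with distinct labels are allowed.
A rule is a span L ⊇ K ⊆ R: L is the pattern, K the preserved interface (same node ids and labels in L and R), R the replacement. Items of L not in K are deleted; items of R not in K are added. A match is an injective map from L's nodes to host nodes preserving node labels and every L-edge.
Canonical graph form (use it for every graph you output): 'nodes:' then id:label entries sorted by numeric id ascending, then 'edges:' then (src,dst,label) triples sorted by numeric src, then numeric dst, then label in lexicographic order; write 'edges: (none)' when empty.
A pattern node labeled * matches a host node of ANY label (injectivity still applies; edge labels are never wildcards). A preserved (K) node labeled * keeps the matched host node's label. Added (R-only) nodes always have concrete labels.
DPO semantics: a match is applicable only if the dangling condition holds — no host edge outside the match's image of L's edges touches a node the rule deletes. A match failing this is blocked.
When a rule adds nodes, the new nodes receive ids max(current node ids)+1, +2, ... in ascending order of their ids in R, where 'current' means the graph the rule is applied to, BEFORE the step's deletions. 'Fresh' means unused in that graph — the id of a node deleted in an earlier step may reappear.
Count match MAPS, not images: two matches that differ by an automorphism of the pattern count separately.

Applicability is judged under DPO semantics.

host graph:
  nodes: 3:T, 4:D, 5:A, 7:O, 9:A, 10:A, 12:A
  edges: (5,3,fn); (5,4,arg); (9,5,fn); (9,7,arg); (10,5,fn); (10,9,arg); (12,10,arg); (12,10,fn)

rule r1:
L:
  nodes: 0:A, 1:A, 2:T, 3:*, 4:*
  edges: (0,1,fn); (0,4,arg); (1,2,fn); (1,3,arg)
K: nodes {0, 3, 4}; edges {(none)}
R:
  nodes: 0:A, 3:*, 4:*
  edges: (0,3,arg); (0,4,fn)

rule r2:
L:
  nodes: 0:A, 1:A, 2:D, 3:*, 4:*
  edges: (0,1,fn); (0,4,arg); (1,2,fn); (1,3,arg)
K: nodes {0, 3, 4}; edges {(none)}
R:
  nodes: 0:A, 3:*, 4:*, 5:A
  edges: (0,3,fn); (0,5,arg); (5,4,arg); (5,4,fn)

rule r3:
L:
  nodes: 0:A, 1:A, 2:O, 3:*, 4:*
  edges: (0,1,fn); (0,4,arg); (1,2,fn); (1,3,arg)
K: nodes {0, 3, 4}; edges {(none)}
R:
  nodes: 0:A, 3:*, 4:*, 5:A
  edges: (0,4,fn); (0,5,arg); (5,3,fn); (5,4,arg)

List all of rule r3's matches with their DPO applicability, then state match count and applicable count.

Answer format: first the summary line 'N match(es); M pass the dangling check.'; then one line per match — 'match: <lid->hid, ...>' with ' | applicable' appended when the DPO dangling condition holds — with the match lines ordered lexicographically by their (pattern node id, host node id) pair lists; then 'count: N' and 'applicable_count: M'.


0 match(es); 0 pass the dangling check.
count: 0
applicable_count: 0
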